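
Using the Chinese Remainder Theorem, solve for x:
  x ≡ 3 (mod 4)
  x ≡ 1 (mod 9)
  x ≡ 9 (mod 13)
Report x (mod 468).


Moduli 4, 9, 13 are pairwise coprime; by CRT there is a unique solution modulo M = 4 · 9 · 13 = 468.
Solve pairwise, accumulating the modulus:
  Start with x ≡ 3 (mod 4).
  Combine with x ≡ 1 (mod 9): since gcd(4, 9) = 1, we get a unique residue mod 36.
    Write x = 3 + 4·t and substitute into x ≡ 1 (mod 9): 4·t ≡ 1 − 3 = -2 (mod 9).
    Reduce coefficients mod 9: 4·t ≡ 7 (mod 9).
    The inverse of 4 mod 9 is 7 (since 4·7 = 28 = 3·9 + 1), so t ≡ 7·7 = 49 ≡ 4 (mod 9).
    Then x = 3 + 4·4 = 19, valid modulo lcm(4, 9) = 36: x ≡ 19 (mod 36).
  Combine with x ≡ 9 (mod 13): since gcd(36, 13) = 1, we get a unique residue mod 468.
    Write x = 19 + 36·t and substitute into x ≡ 9 (mod 13): 36·t ≡ 9 − 19 = -10 (mod 13).
    Reduce coefficients mod 13: 10·t ≡ 3 (mod 13).
    The inverse of 10 mod 13 is 4 (since 10·4 = 40 = 3·13 + 1), so t ≡ 4·3 = 12 ≡ 12 (mod 13).
    Then x = 19 + 36·12 = 451, valid modulo lcm(36, 13) = 468: x ≡ 451 (mod 468).
Verify: 451 mod 4 = 3 ✓, 451 mod 9 = 1 ✓, 451 mod 13 = 9 ✓.

x ≡ 451 (mod 468).


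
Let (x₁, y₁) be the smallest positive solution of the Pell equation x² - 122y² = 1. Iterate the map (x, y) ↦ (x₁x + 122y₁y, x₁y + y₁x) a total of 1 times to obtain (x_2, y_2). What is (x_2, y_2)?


Step 1: Find the fundamental solution (x₁, y₁) of x² - 122y² = 1.
  Expand √122 as a continued fraction. a₀ = ⌊√122⌋ = 11; iterate m_{k+1} = d_k·a_k − m_k, d_{k+1} = (122 − m_{k+1}²)/d_k, a_{k+1} = ⌊(a₀ + m_{k+1})/d_{k+1}⌋ (starting m₀ = 0, d₀ = 1), with convergents p_k = a_k·p_{k-1} + p_{k-2}, q_k = a_k·q_{k-1} + q_{k-2} (p₋₁ = 1, q₋₁ = 0):
  k = 0: a₀ = 11; p₀/q₀ = 11/1; p₀² − 122·q₀² = 121 − 122 = -1.
  k = 1: m = 11, d = 1, a = ⌊(11 + 11)/1⌋ = 22; p/q = (22·11 + 1)/(22·1 + 0) = 243/22; p² − 122·q² = 59049 − 59048 = 1.
  The first convergent with p² − 122·q² = 1 gives the fundamental solution (x₁, y₁) = (243, 22).
Step 2: Apply the recurrence (x_{n+1}, y_{n+1}) = (x₁x_n + 122y₁y_n, x₁y_n + y₁x_n) repeatedly.
  From (x_1, y_1) = (243, 22): x_2 = 243·243 + 122·22·22 = 118097; y_2 = 243·22 + 22·243 = 10692.
Step 3: Verify x_2² - 122·y_2² = 13946901409 - 13946901408 = 1 (should be 1). ✓

(x_1, y_1) = (243, 22); (x_2, y_2) = (118097, 10692).


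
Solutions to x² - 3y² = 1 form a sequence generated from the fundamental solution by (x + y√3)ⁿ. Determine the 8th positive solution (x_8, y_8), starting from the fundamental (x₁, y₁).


Step 1: Find the fundamental solution (x₁, y₁) of x² - 3y² = 1.
  Expand √3 as a continued fraction. a₀ = ⌊√3⌋ = 1; iterate m_{k+1} = d_k·a_k − m_k, d_{k+1} = (3 − m_{k+1}²)/d_k, a_{k+1} = ⌊(a₀ + m_{k+1})/d_{k+1}⌋ (starting m₀ = 0, d₀ = 1), with convergents p_k = a_k·p_{k-1} + p_{k-2}, q_k = a_k·q_{k-1} + q_{k-2} (p₋₁ = 1, q₋₁ = 0):
  k = 0: a₀ = 1; p₀/q₀ = 1/1; p₀² − 3·q₀² = 1 − 3 = -2.
  k = 1: m = 1, d = 2, a = ⌊(1 + 1)/2⌋ = 1; p/q = (1·1 + 1)/(1·1 + 0) = 2/1; p² − 3·q² = 4 − 3 = 1.
  The first convergent with p² − 3·q² = 1 gives the fundamental solution (x₁, y₁) = (2, 1).
Step 2: Apply the recurrence (x_{n+1}, y_{n+1}) = (x₁x_n + 3y₁y_n, x₁y_n + y₁x_n) repeatedly.
  From (x_1, y_1) = (2, 1): x_2 = 2·2 + 3·1·1 = 7; y_2 = 2·1 + 1·2 = 4.
  From (x_2, y_2) = (7, 4): x_3 = 2·7 + 3·1·4 = 26; y_3 = 2·4 + 1·7 = 15.
  From (x_3, y_3) = (26, 15): x_4 = 2·26 + 3·1·15 = 97; y_4 = 2·15 + 1·26 = 56.
  From (x_4, y_4) = (97, 56): x_5 = 2·97 + 3·1·56 = 362; y_5 = 2·56 + 1·97 = 209.
  From (x_5, y_5) = (362, 209): x_6 = 2·362 + 3·1·209 = 1351; y_6 = 2·209 + 1·362 = 780.
  From (x_6, y_6) = (1351, 780): x_7 = 2·1351 + 3·1·780 = 5042; y_7 = 2·780 + 1·1351 = 2911.
  From (x_7, y_7) = (5042, 2911): x_8 = 2·5042 + 3·1·2911 = 18817; y_8 = 2·2911 + 1·5042 = 10864.
Step 3: Verify x_8² - 3·y_8² = 354079489 - 354079488 = 1 (should be 1). ✓

(x_1, y_1) = (2, 1); (x_8, y_8) = (18817, 10864).


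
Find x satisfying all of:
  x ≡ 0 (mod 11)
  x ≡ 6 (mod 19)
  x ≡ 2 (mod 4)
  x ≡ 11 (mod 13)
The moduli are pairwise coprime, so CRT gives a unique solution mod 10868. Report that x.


Product of moduli M = 11 · 19 · 4 · 13 = 10868.
Merge one congruence at a time:
  Start: x ≡ 0 (mod 11).
  Combine with x ≡ 6 (mod 19); new modulus lcm = 209.
    Write x = 0 + 11·t and substitute into x ≡ 6 (mod 19): 11·t ≡ 6 − 0 = 6 (mod 19).
    The inverse of 11 mod 19 is 7 (since 11·7 = 77 = 4·19 + 1), so t ≡ 7·6 = 42 ≡ 4 (mod 19).
    Then x = 0 + 11·4 = 44, valid modulo lcm(11, 19) = 209: x ≡ 44 (mod 209).
  Combine with x ≡ 2 (mod 4); new modulus lcm = 836.
    Write x = 44 + 209·t and substitute into x ≡ 2 (mod 4): 209·t ≡ 2 − 44 = -42 (mod 4).
    Reduce coefficients mod 4: 1·t ≡ 2 (mod 4).
    So t ≡ 2 (mod 4).
    Then x = 44 + 209·2 = 462, valid modulo lcm(209, 4) = 836: x ≡ 462 (mod 836).
  Combine with x ≡ 11 (mod 13); new modulus lcm = 10868.
    Write x = 462 + 836·t and substitute into x ≡ 11 (mod 13): 836·t ≡ 11 − 462 = -451 (mod 13).
    Reduce coefficients mod 13: 4·t ≡ 4 (mod 13).
    The inverse of 4 mod 13 is 10 (since 4·10 = 40 = 3·13 + 1), so t ≡ 10·4 = 40 ≡ 1 (mod 13).
    Then x = 462 + 836·1 = 1298, valid modulo lcm(836, 13) = 10868: x ≡ 1298 (mod 10868).
Verify against each original: 1298 mod 11 = 0, 1298 mod 19 = 6, 1298 mod 4 = 2, 1298 mod 13 = 11.

x ≡ 1298 (mod 10868).


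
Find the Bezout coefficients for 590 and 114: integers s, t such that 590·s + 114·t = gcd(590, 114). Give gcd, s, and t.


Euclidean algorithm on (590, 114) — divide until remainder is 0:
  590 = 5 · 114 + 20
  114 = 5 · 20 + 14
  20 = 1 · 14 + 6
  14 = 2 · 6 + 2
  6 = 3 · 2 + 0
gcd(590, 114) = 2.
Track Bezout coefficients alongside the remainders: start with r₀ = 590 = a·1 + b·0 (s = 1, t = 0) and r₁ = 114 = a·0 + b·1 (s = 0, t = 1); each new remainder r_{k+1} = r_{k-1} − q_k·r_k inherits s_{k+1} = s_{k-1} − q_k·s_k, t_{k+1} = t_{k-1} − q_k·t_k, so r_k = a·s_k + b·t_k at every step:
  q = 5: r = 20, s = 1 − 5·0 = 1, t = 0 − 5·1 = -5  (check: 590·1 + 114·(-5) = 20)
  q = 5: r = 14, s = 0 − 5·1 = -5, t = 1 − 5·(-5) = 26  (check: 590·(-5) + 114·26 = 14)
  q = 1: r = 6, s = 1 − 1·(-5) = 6, t = -5 − 1·26 = -31  (check: 590·6 + 114·(-31) = 6)
  q = 2: r = 2, s = -5 − 2·6 = -17, t = 26 − 2·(-31) = 88  (check: 590·(-17) + 114·88 = 2)
The row with r = 2 (the gcd) gives the Bezout coefficients s = -17, t = 88.
Result: 590 · (-17) + 114 · (88) = 2.

gcd(590, 114) = 2; s = -17, t = 88 (check: 590·(-17) + 114·88 = 2).


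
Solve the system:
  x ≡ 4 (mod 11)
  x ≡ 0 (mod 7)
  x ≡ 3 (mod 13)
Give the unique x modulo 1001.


Moduli 11, 7, 13 are pairwise coprime; by CRT there is a unique solution modulo M = 11 · 7 · 13 = 1001.
Solve pairwise, accumulating the modulus:
  Start with x ≡ 4 (mod 11).
  Combine with x ≡ 0 (mod 7): since gcd(11, 7) = 1, we get a unique residue mod 77.
    Write x = 4 + 11·t and substitute into x ≡ 0 (mod 7): 11·t ≡ 0 − 4 = -4 (mod 7).
    Reduce coefficients mod 7: 4·t ≡ 3 (mod 7).
    The inverse of 4 mod 7 is 2 (since 4·2 = 8 = 1·7 + 1), so t ≡ 2·3 = 6 ≡ 6 (mod 7).
    Then x = 4 + 11·6 = 70, valid modulo lcm(11, 7) = 77: x ≡ 70 (mod 77).
  Combine with x ≡ 3 (mod 13): since gcd(77, 13) = 1, we get a unique residue mod 1001.
    Write x = 70 + 77·t and substitute into x ≡ 3 (mod 13): 77·t ≡ 3 − 70 = -67 (mod 13).
    Reduce coefficients mod 13: 12·t ≡ 11 (mod 13).
    The inverse of 12 mod 13 is 12 (since 12·12 = 144 = 11·13 + 1), so t ≡ 12·11 = 132 ≡ 2 (mod 13).
    Then x = 70 + 77·2 = 224, valid modulo lcm(77, 13) = 1001: x ≡ 224 (mod 1001).
Verify: 224 mod 11 = 4 ✓, 224 mod 7 = 0 ✓, 224 mod 13 = 3 ✓.

x ≡ 224 (mod 1001).


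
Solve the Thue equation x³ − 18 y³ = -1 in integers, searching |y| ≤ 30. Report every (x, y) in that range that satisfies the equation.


The equation is x³ - 18y³ = -1. For fixed y, x³ = 18·y³ − 1, so a solution requires the RHS to be a perfect cube.
Strategy: iterate y from -30 to 30, compute RHS = 18·y³ − 1, and check whether it is a (positive or negative) perfect cube.
Check small values of y:
  y = 0: RHS = -1 = (-1)³ ⇒ x = -1 works.
  y = 1: RHS = 17 is not a perfect cube.
  y = -1: RHS = -19 is not a perfect cube.
  y = 2: RHS = 143 is not a perfect cube.
  y = -2: RHS = -145 is not a perfect cube.
  y = 3: RHS = 485 is not a perfect cube.
  y = -3: RHS = -487 is not a perfect cube.
Continuing the search up to |y| = 30 finds no further solutions beyond those listed.
Collected solutions: (-1, 0).

Solutions (with |y| ≤ 30): (-1, 0).


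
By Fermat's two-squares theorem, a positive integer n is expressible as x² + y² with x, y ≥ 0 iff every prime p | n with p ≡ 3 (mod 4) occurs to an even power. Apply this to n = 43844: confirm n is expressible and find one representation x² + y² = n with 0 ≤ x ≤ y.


Step 1: Factor n = 43844 = 2^2 · 97 · 113.
Step 2: Check the mod-4 condition on each prime factor: 2 = 2 (special); 97 ≡ 1 (mod 4), exponent 1; 113 ≡ 1 (mod 4), exponent 1.
All primes ≡ 3 (mod 4) appear to even exponent (or don't appear), so by the two-squares theorem n IS expressible as a sum of two squares.
Step 3: Build a representation. Group n = k² · m with k = 2 and m = 97 · 113 = 10961 (a product of primes ≡ 1 (mod 4)); a representation of m scales to one of n via (k·x)² + (k·y)² = k²(x² + y²). Each prime p ≡ 1 (mod 4) is itself a sum of two squares; find a² by testing p − a² for a perfect square:
  97: 97 − 1² = 96, 97 − 2² = 93, 97 − 3² = 88, 97 − 4² = 81 = 9² ⇒ 97 = 4² + 9².
  113: 113 − 1² = 112, 113 − 2² = 109, 113 − 3² = 104, 113 − 4² = 97, 113 − 5² = 88, 113 − 6² = 77, 113 − 7² = 64 = 8² ⇒ 113 = 7² + 8².
  Combine using the Brahmagupta–Fibonacci identity (a² + b²)(c² + d²) = (ac − bd)² + (ad + bc)² = (ac + bd)² + (ad − bc)²:
  97 · 113 = 10961: from (4² + 9²)(7² + 8²), take (4·7 − 9·8, 4·8 + 9·7) = (28 − 72, 32 + 63) = (-44, 95); dropping signs (only squares matter) gives (44, 95); check 44² + 95² = 1936 + 9025 = 10961 ✓.
  Scale by k = 2: (2·44, 2·95) = (88, 190).
Step 4: Order so x ≤ y and verify: 88² + 190² = 7744 + 36100 = 43844 = n. ✓

n = 43844 = 88² + 190² (one valid representation with x ≤ y).


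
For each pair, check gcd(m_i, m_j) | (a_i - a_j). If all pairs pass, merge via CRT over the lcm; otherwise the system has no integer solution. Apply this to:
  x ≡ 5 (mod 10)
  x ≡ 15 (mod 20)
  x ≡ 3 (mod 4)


Moduli 10, 20, 4 are not pairwise coprime, so CRT works modulo lcm(m_i) when all pairwise compatibility conditions hold.
Pairwise compatibility: gcd(m_i, m_j) must divide a_i - a_j for every pair.
Merge one congruence at a time:
  Start: x ≡ 5 (mod 10).
  Combine with x ≡ 15 (mod 20): gcd(10, 20) = 10; 15 - 5 = 10, which IS divisible by 10, so compatible.
    Write x = 5 + 10·t and substitute into x ≡ 15 (mod 20): 10·t ≡ 15 − 5 = 10 (mod 20).
    Divide the congruence (and modulus) by g = 10: 1·t ≡ 1 (mod 2).
    So t ≡ 1 (mod 2).
    Then x = 5 + 10·1 = 15, valid modulo lcm(10, 20) = 20: x ≡ 15 (mod 20).
  Combine with x ≡ 3 (mod 4): gcd(20, 4) = 4; 3 - 15 = -12, which IS divisible by 4, so compatible.
    Write x = 15 + 20·t and substitute into x ≡ 3 (mod 4): 20·t ≡ 3 − 15 = -12 (mod 4).
    Divide the congruence (and modulus) by g = 4: 5·t ≡ -3 (mod 1).
    Modulo 1 every t works; take t = 0.
    Then x = 15 + 20·0 = 15, valid modulo lcm(20, 4) = 20: x ≡ 15 (mod 20).
Verify: 15 mod 10 = 5, 15 mod 20 = 15, 15 mod 4 = 3.

x ≡ 15 (mod 20).


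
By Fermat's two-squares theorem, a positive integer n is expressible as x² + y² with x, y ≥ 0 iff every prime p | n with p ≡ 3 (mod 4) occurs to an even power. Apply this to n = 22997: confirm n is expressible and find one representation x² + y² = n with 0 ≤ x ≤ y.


Step 1: Factor n = 22997 = 13 · 29 · 61.
Step 2: Check the mod-4 condition on each prime factor: 13 ≡ 1 (mod 4), exponent 1; 29 ≡ 1 (mod 4), exponent 1; 61 ≡ 1 (mod 4), exponent 1.
All primes ≡ 3 (mod 4) appear to even exponent (or don't appear), so by the two-squares theorem n IS expressible as a sum of two squares.
Step 3: Build a representation. Here n = 13 · 29 · 61 is a product of primes ≡ 1 (mod 4). Each prime p ≡ 1 (mod 4) is itself a sum of two squares; find a² by testing p − a² for a perfect square:
  13: 13 − 1² = 12, 13 − 2² = 9 = 3² ⇒ 13 = 2² + 3².
  29: 29 − 1² = 28, 29 − 2² = 25 = 5² ⇒ 29 = 2² + 5².
  61: 61 − 1² = 60, 61 − 2² = 57, 61 − 3² = 52, 61 − 4² = 45, 61 − 5² = 36 = 6² ⇒ 61 = 5² + 6².
  Combine using the Brahmagupta–Fibonacci identity (a² + b²)(c² + d²) = (ac − bd)² + (ad + bc)² = (ac + bd)² + (ad − bc)²:
  13 · 29 = 377: from (2² + 3²)(2² + 5²), take (2·2 − 3·5, 2·5 + 3·2) = (4 − 15, 10 + 6) = (-11, 16); dropping signs (only squares matter) gives (11, 16); check 11² + 16² = 121 + 256 = 377 ✓.
  377 · 61 = 22997: from (11² + 16²)(5² + 6²), take (11·5 − 16·6, 11·6 + 16·5) = (55 − 96, 66 + 80) = (-41, 146); dropping signs (only squares matter) gives (41, 146); check 41² + 146² = 1681 + 21316 = 22997 ✓.
Step 4: Order so x ≤ y and verify: 41² + 146² = 1681 + 21316 = 22997 = n. ✓

n = 22997 = 41² + 146² (one valid representation with x ≤ y).


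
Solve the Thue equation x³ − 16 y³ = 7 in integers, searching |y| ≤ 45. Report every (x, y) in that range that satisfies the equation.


The equation is x³ - 16y³ = 7. For fixed y, x³ = 16·y³ + 7, so a solution requires the RHS to be a perfect cube.
Strategy: iterate y from -45 to 45, compute RHS = 16·y³ + 7, and check whether it is a (positive or negative) perfect cube.
Check small values of y:
  y = 0: RHS = 7 is not a perfect cube.
  y = 1: RHS = 23 is not a perfect cube.
  y = -1: RHS = -9 is not a perfect cube.
  y = 2: RHS = 135 is not a perfect cube.
  y = -2: RHS = -121 is not a perfect cube.
  y = 3: RHS = 439 is not a perfect cube.
  y = -3: RHS = -425 is not a perfect cube.
Continuing the search up to |y| = 45 finds no solutions either.
No (x, y) in the scanned range satisfies the equation.

No integer solutions with |y| ≤ 45.


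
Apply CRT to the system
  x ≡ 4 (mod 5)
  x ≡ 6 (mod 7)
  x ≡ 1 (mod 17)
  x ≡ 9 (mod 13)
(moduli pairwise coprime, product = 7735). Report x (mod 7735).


Product of moduli M = 5 · 7 · 17 · 13 = 7735.
Merge one congruence at a time:
  Start: x ≡ 4 (mod 5).
  Combine with x ≡ 6 (mod 7); new modulus lcm = 35.
    Write x = 4 + 5·t and substitute into x ≡ 6 (mod 7): 5·t ≡ 6 − 4 = 2 (mod 7).
    The inverse of 5 mod 7 is 3 (since 5·3 = 15 = 2·7 + 1), so t ≡ 3·2 = 6 ≡ 6 (mod 7).
    Then x = 4 + 5·6 = 34, valid modulo lcm(5, 7) = 35: x ≡ 34 (mod 35).
  Combine with x ≡ 1 (mod 17); new modulus lcm = 595.
    Write x = 34 + 35·t and substitute into x ≡ 1 (mod 17): 35·t ≡ 1 − 34 = -33 (mod 17).
    Reduce coefficients mod 17: 1·t ≡ 1 (mod 17).
    So t ≡ 1 (mod 17).
    Then x = 34 + 35·1 = 69, valid modulo lcm(35, 17) = 595: x ≡ 69 (mod 595).
  Combine with x ≡ 9 (mod 13); new modulus lcm = 7735.
    Write x = 69 + 595·t and substitute into x ≡ 9 (mod 13): 595·t ≡ 9 − 69 = -60 (mod 13).
    Reduce coefficients mod 13: 10·t ≡ 5 (mod 13).
    The inverse of 10 mod 13 is 4 (since 10·4 = 40 = 3·13 + 1), so t ≡ 4·5 = 20 ≡ 7 (mod 13).
    Then x = 69 + 595·7 = 4234, valid modulo lcm(595, 13) = 7735: x ≡ 4234 (mod 7735).
Verify against each original: 4234 mod 5 = 4, 4234 mod 7 = 6, 4234 mod 17 = 1, 4234 mod 13 = 9.

x ≡ 4234 (mod 7735).


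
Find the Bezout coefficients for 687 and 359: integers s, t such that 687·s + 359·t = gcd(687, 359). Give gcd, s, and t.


Euclidean algorithm on (687, 359) — divide until remainder is 0:
  687 = 1 · 359 + 328
  359 = 1 · 328 + 31
  328 = 10 · 31 + 18
  31 = 1 · 18 + 13
  18 = 1 · 13 + 5
  13 = 2 · 5 + 3
  5 = 1 · 3 + 2
  3 = 1 · 2 + 1
  2 = 2 · 1 + 0
gcd(687, 359) = 1.
Track Bezout coefficients alongside the remainders: start with r₀ = 687 = a·1 + b·0 (s = 1, t = 0) and r₁ = 359 = a·0 + b·1 (s = 0, t = 1); each new remainder r_{k+1} = r_{k-1} − q_k·r_k inherits s_{k+1} = s_{k-1} − q_k·s_k, t_{k+1} = t_{k-1} − q_k·t_k, so r_k = a·s_k + b·t_k at every step:
  q = 1: r = 328, s = 1 − 1·0 = 1, t = 0 − 1·1 = -1  (check: 687·1 + 359·(-1) = 328)
  q = 1: r = 31, s = 0 − 1·1 = -1, t = 1 − 1·(-1) = 2  (check: 687·(-1) + 359·2 = 31)
  q = 10: r = 18, s = 1 − 10·(-1) = 11, t = -1 − 10·2 = -21  (check: 687·11 + 359·(-21) = 18)
  q = 1: r = 13, s = -1 − 1·11 = -12, t = 2 − 1·(-21) = 23  (check: 687·(-12) + 359·23 = 13)
  q = 1: r = 5, s = 11 − 1·(-12) = 23, t = -21 − 1·23 = -44  (check: 687·23 + 359·(-44) = 5)
  q = 2: r = 3, s = -12 − 2·23 = -58, t = 23 − 2·(-44) = 111  (check: 687·(-58) + 359·111 = 3)
  q = 1: r = 2, s = 23 − 1·(-58) = 81, t = -44 − 1·111 = -155  (check: 687·81 + 359·(-155) = 2)
  q = 1: r = 1, s = -58 − 1·81 = -139, t = 111 − 1·(-155) = 266  (check: 687·(-139) + 359·266 = 1)
The row with r = 1 (the gcd) gives the Bezout coefficients s = -139, t = 266.
Result: 687 · (-139) + 359 · (266) = 1.

gcd(687, 359) = 1; s = -139, t = 266 (check: 687·(-139) + 359·266 = 1).


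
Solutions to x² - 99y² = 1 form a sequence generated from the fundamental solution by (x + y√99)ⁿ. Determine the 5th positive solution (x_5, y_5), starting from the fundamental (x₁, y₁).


Step 1: Find the fundamental solution (x₁, y₁) of x² - 99y² = 1.
  Expand √99 as a continued fraction. a₀ = ⌊√99⌋ = 9; iterate m_{k+1} = d_k·a_k − m_k, d_{k+1} = (99 − m_{k+1}²)/d_k, a_{k+1} = ⌊(a₀ + m_{k+1})/d_{k+1}⌋ (starting m₀ = 0, d₀ = 1), with convergents p_k = a_k·p_{k-1} + p_{k-2}, q_k = a_k·q_{k-1} + q_{k-2} (p₋₁ = 1, q₋₁ = 0):
  k = 0: a₀ = 9; p₀/q₀ = 9/1; p₀² − 99·q₀² = 81 − 99 = -18.
  k = 1: m = 9, d = 18, a = ⌊(9 + 9)/18⌋ = 1; p/q = (1·9 + 1)/(1·1 + 0) = 10/1; p² − 99·q² = 100 − 99 = 1.
  The first convergent with p² − 99·q² = 1 gives the fundamental solution (x₁, y₁) = (10, 1).
Step 2: Apply the recurrence (x_{n+1}, y_{n+1}) = (x₁x_n + 99y₁y_n, x₁y_n + y₁x_n) repeatedly.
  From (x_1, y_1) = (10, 1): x_2 = 10·10 + 99·1·1 = 199; y_2 = 10·1 + 1·10 = 20.
  From (x_2, y_2) = (199, 20): x_3 = 10·199 + 99·1·20 = 3970; y_3 = 10·20 + 1·199 = 399.
  From (x_3, y_3) = (3970, 399): x_4 = 10·3970 + 99·1·399 = 79201; y_4 = 10·399 + 1·3970 = 7960.
  From (x_4, y_4) = (79201, 7960): x_5 = 10·79201 + 99·1·7960 = 1580050; y_5 = 10·7960 + 1·79201 = 158801.
Step 3: Verify x_5² - 99·y_5² = 2496558002500 - 2496558002499 = 1 (should be 1). ✓

(x_1, y_1) = (10, 1); (x_5, y_5) = (1580050, 158801).


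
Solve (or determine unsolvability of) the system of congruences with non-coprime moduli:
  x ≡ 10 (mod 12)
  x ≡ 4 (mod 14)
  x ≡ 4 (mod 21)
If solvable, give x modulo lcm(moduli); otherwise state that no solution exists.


Moduli 12, 14, 21 are not pairwise coprime, so CRT works modulo lcm(m_i) when all pairwise compatibility conditions hold.
Pairwise compatibility: gcd(m_i, m_j) must divide a_i - a_j for every pair.
Merge one congruence at a time:
  Start: x ≡ 10 (mod 12).
  Combine with x ≡ 4 (mod 14): gcd(12, 14) = 2; 4 - 10 = -6, which IS divisible by 2, so compatible.
    Write x = 10 + 12·t and substitute into x ≡ 4 (mod 14): 12·t ≡ 4 − 10 = -6 (mod 14).
    Divide the congruence (and modulus) by g = 2: 6·t ≡ -3 (mod 7).
    Reduce coefficients mod 7: 6·t ≡ 4 (mod 7).
    The inverse of 6 mod 7 is 6 (since 6·6 = 36 = 5·7 + 1), so t ≡ 6·4 = 24 ≡ 3 (mod 7).
    Then x = 10 + 12·3 = 46, valid modulo lcm(12, 14) = 84: x ≡ 46 (mod 84).
  Combine with x ≡ 4 (mod 21): gcd(84, 21) = 21; 4 - 46 = -42, which IS divisible by 21, so compatible.
    Write x = 46 + 84·t and substitute into x ≡ 4 (mod 21): 84·t ≡ 4 − 46 = -42 (mod 21).
    Divide the congruence (and modulus) by g = 21: 4·t ≡ -2 (mod 1).
    Modulo 1 every t works; take t = 0.
    Then x = 46 + 84·0 = 46, valid modulo lcm(84, 21) = 84: x ≡ 46 (mod 84).
Verify: 46 mod 12 = 10, 46 mod 14 = 4, 46 mod 21 = 4.

x ≡ 46 (mod 84).


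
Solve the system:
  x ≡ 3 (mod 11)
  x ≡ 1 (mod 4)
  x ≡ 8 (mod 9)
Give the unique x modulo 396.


Moduli 11, 4, 9 are pairwise coprime; by CRT there is a unique solution modulo M = 11 · 4 · 9 = 396.
Solve pairwise, accumulating the modulus:
  Start with x ≡ 3 (mod 11).
  Combine with x ≡ 1 (mod 4): since gcd(11, 4) = 1, we get a unique residue mod 44.
    Write x = 3 + 11·t and substitute into x ≡ 1 (mod 4): 11·t ≡ 1 − 3 = -2 (mod 4).
    Reduce coefficients mod 4: 3·t ≡ 2 (mod 4).
    The inverse of 3 mod 4 is 3 (since 3·3 = 9 = 2·4 + 1), so t ≡ 3·2 = 6 ≡ 2 (mod 4).
    Then x = 3 + 11·2 = 25, valid modulo lcm(11, 4) = 44: x ≡ 25 (mod 44).
  Combine with x ≡ 8 (mod 9): since gcd(44, 9) = 1, we get a unique residue mod 396.
    Write x = 25 + 44·t and substitute into x ≡ 8 (mod 9): 44·t ≡ 8 − 25 = -17 (mod 9).
    Reduce coefficients mod 9: 8·t ≡ 1 (mod 9).
    The inverse of 8 mod 9 is 8 (since 8·8 = 64 = 7·9 + 1), so t ≡ 8·1 = 8 ≡ 8 (mod 9).
    Then x = 25 + 44·8 = 377, valid modulo lcm(44, 9) = 396: x ≡ 377 (mod 396).
Verify: 377 mod 11 = 3 ✓, 377 mod 4 = 1 ✓, 377 mod 9 = 8 ✓.

x ≡ 377 (mod 396).


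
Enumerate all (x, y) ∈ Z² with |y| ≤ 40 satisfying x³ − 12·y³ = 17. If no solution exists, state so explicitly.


The equation is x³ - 12y³ = 17. For fixed y, x³ = 12·y³ + 17, so a solution requires the RHS to be a perfect cube.
Strategy: iterate y from -40 to 40, compute RHS = 12·y³ + 17, and check whether it is a (positive or negative) perfect cube.
Check small values of y:
  y = 0: RHS = 17 is not a perfect cube.
  y = 1: RHS = 29 is not a perfect cube.
  y = -1: RHS = 5 is not a perfect cube.
  y = 2: RHS = 113 is not a perfect cube.
  y = -2: RHS = -79 is not a perfect cube.
  y = 3: RHS = 341 is not a perfect cube.
  y = -3: RHS = -307 is not a perfect cube.
Continuing the search up to |y| = 40 finds no solutions either.
No (x, y) in the scanned range satisfies the equation.

No integer solutions with |y| ≤ 40.


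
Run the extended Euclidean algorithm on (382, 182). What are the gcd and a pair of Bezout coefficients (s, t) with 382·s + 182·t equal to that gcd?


Euclidean algorithm on (382, 182) — divide until remainder is 0:
  382 = 2 · 182 + 18
  182 = 10 · 18 + 2
  18 = 9 · 2 + 0
gcd(382, 182) = 2.
Track Bezout coefficients alongside the remainders: start with r₀ = 382 = a·1 + b·0 (s = 1, t = 0) and r₁ = 182 = a·0 + b·1 (s = 0, t = 1); each new remainder r_{k+1} = r_{k-1} − q_k·r_k inherits s_{k+1} = s_{k-1} − q_k·s_k, t_{k+1} = t_{k-1} − q_k·t_k, so r_k = a·s_k + b·t_k at every step:
  q = 2: r = 18, s = 1 − 2·0 = 1, t = 0 − 2·1 = -2  (check: 382·1 + 182·(-2) = 18)
  q = 10: r = 2, s = 0 − 10·1 = -10, t = 1 − 10·(-2) = 21  (check: 382·(-10) + 182·21 = 2)
The row with r = 2 (the gcd) gives the Bezout coefficients s = -10, t = 21.
Result: 382 · (-10) + 182 · (21) = 2.

gcd(382, 182) = 2; s = -10, t = 21 (check: 382·(-10) + 182·21 = 2).


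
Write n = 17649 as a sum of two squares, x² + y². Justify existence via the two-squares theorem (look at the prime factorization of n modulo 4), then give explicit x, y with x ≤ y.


Step 1: Factor n = 17649 = 3^2 · 37 · 53.
Step 2: Check the mod-4 condition on each prime factor: 3 ≡ 3 (mod 4), exponent 2 (must be even); 37 ≡ 1 (mod 4), exponent 1; 53 ≡ 1 (mod 4), exponent 1.
All primes ≡ 3 (mod 4) appear to even exponent (or don't appear), so by the two-squares theorem n IS expressible as a sum of two squares.
Step 3: Build a representation. Group n = k² · m with k = 3 and m = 37 · 53 = 1961 (a product of primes ≡ 1 (mod 4)); a representation of m scales to one of n via (k·x)² + (k·y)² = k²(x² + y²). Each prime p ≡ 1 (mod 4) is itself a sum of two squares; find a² by testing p − a² for a perfect square:
  37: 37 − 1² = 36 = 6² ⇒ 37 = 1² + 6².
  53: 53 − 1² = 52, 53 − 2² = 49 = 7² ⇒ 53 = 2² + 7².
  Combine using the Brahmagupta–Fibonacci identity (a² + b²)(c² + d²) = (ac − bd)² + (ad + bc)² = (ac + bd)² + (ad − bc)²:
  37 · 53 = 1961: from (1² + 6²)(2² + 7²), take (1·2 − 6·7, 1·7 + 6·2) = (2 − 42, 7 + 12) = (-40, 19); dropping signs (only squares matter) gives (40, 19); check 40² + 19² = 1600 + 361 = 1961 ✓.
  Scale by k = 3: (3·40, 3·19) = (120, 57).
Step 4: Order so x ≤ y and verify: 57² + 120² = 3249 + 14400 = 17649 = n. ✓

n = 17649 = 57² + 120² (one valid representation with x ≤ y).


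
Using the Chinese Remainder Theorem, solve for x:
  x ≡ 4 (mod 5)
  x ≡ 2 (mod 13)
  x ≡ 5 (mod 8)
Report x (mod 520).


Moduli 5, 13, 8 are pairwise coprime; by CRT there is a unique solution modulo M = 5 · 13 · 8 = 520.
Solve pairwise, accumulating the modulus:
  Start with x ≡ 4 (mod 5).
  Combine with x ≡ 2 (mod 13): since gcd(5, 13) = 1, we get a unique residue mod 65.
    Write x = 4 + 5·t and substitute into x ≡ 2 (mod 13): 5·t ≡ 2 − 4 = -2 (mod 13).
    Reduce coefficients mod 13: 5·t ≡ 11 (mod 13).
    The inverse of 5 mod 13 is 8 (since 5·8 = 40 = 3·13 + 1), so t ≡ 8·11 = 88 ≡ 10 (mod 13).
    Then x = 4 + 5·10 = 54, valid modulo lcm(5, 13) = 65: x ≡ 54 (mod 65).
  Combine with x ≡ 5 (mod 8): since gcd(65, 8) = 1, we get a unique residue mod 520.
    Write x = 54 + 65·t and substitute into x ≡ 5 (mod 8): 65·t ≡ 5 − 54 = -49 (mod 8).
    Reduce coefficients mod 8: 1·t ≡ 7 (mod 8).
    So t ≡ 7 (mod 8).
    Then x = 54 + 65·7 = 509, valid modulo lcm(65, 8) = 520: x ≡ 509 (mod 520).
Verify: 509 mod 5 = 4 ✓, 509 mod 13 = 2 ✓, 509 mod 8 = 5 ✓.

x ≡ 509 (mod 520).


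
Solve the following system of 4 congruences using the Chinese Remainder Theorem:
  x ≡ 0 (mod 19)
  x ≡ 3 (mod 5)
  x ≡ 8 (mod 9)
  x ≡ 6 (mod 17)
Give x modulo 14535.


Product of moduli M = 19 · 5 · 9 · 17 = 14535.
Merge one congruence at a time:
  Start: x ≡ 0 (mod 19).
  Combine with x ≡ 3 (mod 5); new modulus lcm = 95.
    Write x = 0 + 19·t and substitute into x ≡ 3 (mod 5): 19·t ≡ 3 − 0 = 3 (mod 5).
    Reduce coefficients mod 5: 4·t ≡ 3 (mod 5).
    The inverse of 4 mod 5 is 4 (since 4·4 = 16 = 3·5 + 1), so t ≡ 4·3 = 12 ≡ 2 (mod 5).
    Then x = 0 + 19·2 = 38, valid modulo lcm(19, 5) = 95: x ≡ 38 (mod 95).
  Combine with x ≡ 8 (mod 9); new modulus lcm = 855.
    Write x = 38 + 95·t and substitute into x ≡ 8 (mod 9): 95·t ≡ 8 − 38 = -30 (mod 9).
    Reduce coefficients mod 9: 5·t ≡ 6 (mod 9).
    The inverse of 5 mod 9 is 2 (since 5·2 = 10 = 1·9 + 1), so t ≡ 2·6 = 12 ≡ 3 (mod 9).
    Then x = 38 + 95·3 = 323, valid modulo lcm(95, 9) = 855: x ≡ 323 (mod 855).
  Combine with x ≡ 6 (mod 17); new modulus lcm = 14535.
    Write x = 323 + 855·t and substitute into x ≡ 6 (mod 17): 855·t ≡ 6 − 323 = -317 (mod 17).
    Reduce coefficients mod 17: 5·t ≡ 6 (mod 17).
    The inverse of 5 mod 17 is 7 (since 5·7 = 35 = 2·17 + 1), so t ≡ 7·6 = 42 ≡ 8 (mod 17).
    Then x = 323 + 855·8 = 7163, valid modulo lcm(855, 17) = 14535: x ≡ 7163 (mod 14535).
Verify against each original: 7163 mod 19 = 0, 7163 mod 5 = 3, 7163 mod 9 = 8, 7163 mod 17 = 6.

x ≡ 7163 (mod 14535).


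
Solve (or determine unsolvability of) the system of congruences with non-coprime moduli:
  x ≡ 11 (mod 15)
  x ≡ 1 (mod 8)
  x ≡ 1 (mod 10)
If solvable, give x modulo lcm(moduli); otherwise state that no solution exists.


Moduli 15, 8, 10 are not pairwise coprime, so CRT works modulo lcm(m_i) when all pairwise compatibility conditions hold.
Pairwise compatibility: gcd(m_i, m_j) must divide a_i - a_j for every pair.
Merge one congruence at a time:
  Start: x ≡ 11 (mod 15).
  Combine with x ≡ 1 (mod 8): gcd(15, 8) = 1; 1 - 11 = -10, which IS divisible by 1, so compatible.
    Write x = 11 + 15·t and substitute into x ≡ 1 (mod 8): 15·t ≡ 1 − 11 = -10 (mod 8).
    Reduce coefficients mod 8: 7·t ≡ 6 (mod 8).
    The inverse of 7 mod 8 is 7 (since 7·7 = 49 = 6·8 + 1), so t ≡ 7·6 = 42 ≡ 2 (mod 8).
    Then x = 11 + 15·2 = 41, valid modulo lcm(15, 8) = 120: x ≡ 41 (mod 120).
  Combine with x ≡ 1 (mod 10): gcd(120, 10) = 10; 1 - 41 = -40, which IS divisible by 10, so compatible.
    Write x = 41 + 120·t and substitute into x ≡ 1 (mod 10): 120·t ≡ 1 − 41 = -40 (mod 10).
    Divide the congruence (and modulus) by g = 10: 12·t ≡ -4 (mod 1).
    Modulo 1 every t works; take t = 0.
    Then x = 41 + 120·0 = 41, valid modulo lcm(120, 10) = 120: x ≡ 41 (mod 120).
Verify: 41 mod 15 = 11, 41 mod 8 = 1, 41 mod 10 = 1.

x ≡ 41 (mod 120).


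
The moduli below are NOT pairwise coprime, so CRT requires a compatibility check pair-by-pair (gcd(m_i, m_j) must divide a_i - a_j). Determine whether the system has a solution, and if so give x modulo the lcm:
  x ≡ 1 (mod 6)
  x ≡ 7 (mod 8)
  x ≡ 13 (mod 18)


Moduli 6, 8, 18 are not pairwise coprime, so CRT works modulo lcm(m_i) when all pairwise compatibility conditions hold.
Pairwise compatibility: gcd(m_i, m_j) must divide a_i - a_j for every pair.
Merge one congruence at a time:
  Start: x ≡ 1 (mod 6).
  Combine with x ≡ 7 (mod 8): gcd(6, 8) = 2; 7 - 1 = 6, which IS divisible by 2, so compatible.
    Write x = 1 + 6·t and substitute into x ≡ 7 (mod 8): 6·t ≡ 7 − 1 = 6 (mod 8).
    Divide the congruence (and modulus) by g = 2: 3·t ≡ 3 (mod 4).
    The inverse of 3 mod 4 is 3 (since 3·3 = 9 = 2·4 + 1), so t ≡ 3·3 = 9 ≡ 1 (mod 4).
    Then x = 1 + 6·1 = 7, valid modulo lcm(6, 8) = 24: x ≡ 7 (mod 24).
  Combine with x ≡ 13 (mod 18): gcd(24, 18) = 6; 13 - 7 = 6, which IS divisible by 6, so compatible.
    Write x = 7 + 24·t and substitute into x ≡ 13 (mod 18): 24·t ≡ 13 − 7 = 6 (mod 18).
    Divide the congruence (and modulus) by g = 6: 4·t ≡ 1 (mod 3).
    Reduce coefficients mod 3: 1·t ≡ 1 (mod 3).
    So t ≡ 1 (mod 3).
    Then x = 7 + 24·1 = 31, valid modulo lcm(24, 18) = 72: x ≡ 31 (mod 72).
Verify: 31 mod 6 = 1, 31 mod 8 = 7, 31 mod 18 = 13.

x ≡ 31 (mod 72).


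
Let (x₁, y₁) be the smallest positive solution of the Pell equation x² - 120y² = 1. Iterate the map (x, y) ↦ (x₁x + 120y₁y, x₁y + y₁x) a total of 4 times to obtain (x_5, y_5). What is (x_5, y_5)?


Step 1: Find the fundamental solution (x₁, y₁) of x² - 120y² = 1.
  Expand √120 as a continued fraction. a₀ = ⌊√120⌋ = 10; iterate m_{k+1} = d_k·a_k − m_k, d_{k+1} = (120 − m_{k+1}²)/d_k, a_{k+1} = ⌊(a₀ + m_{k+1})/d_{k+1}⌋ (starting m₀ = 0, d₀ = 1), with convergents p_k = a_k·p_{k-1} + p_{k-2}, q_k = a_k·q_{k-1} + q_{k-2} (p₋₁ = 1, q₋₁ = 0):
  k = 0: a₀ = 10; p₀/q₀ = 10/1; p₀² − 120·q₀² = 100 − 120 = -20.
  k = 1: m = 10, d = 20, a = ⌊(10 + 10)/20⌋ = 1; p/q = (1·10 + 1)/(1·1 + 0) = 11/1; p² − 120·q² = 121 − 120 = 1.
  The first convergent with p² − 120·q² = 1 gives the fundamental solution (x₁, y₁) = (11, 1).
Step 2: Apply the recurrence (x_{n+1}, y_{n+1}) = (x₁x_n + 120y₁y_n, x₁y_n + y₁x_n) repeatedly.
  From (x_1, y_1) = (11, 1): x_2 = 11·11 + 120·1·1 = 241; y_2 = 11·1 + 1·11 = 22.
  From (x_2, y_2) = (241, 22): x_3 = 11·241 + 120·1·22 = 5291; y_3 = 11·22 + 1·241 = 483.
  From (x_3, y_3) = (5291, 483): x_4 = 11·5291 + 120·1·483 = 116161; y_4 = 11·483 + 1·5291 = 10604.
  From (x_4, y_4) = (116161, 10604): x_5 = 11·116161 + 120·1·10604 = 2550251; y_5 = 11·10604 + 1·116161 = 232805.
Step 3: Verify x_5² - 120·y_5² = 6503780163001 - 6503780163000 = 1 (should be 1). ✓

(x_1, y_1) = (11, 1); (x_5, y_5) = (2550251, 232805).


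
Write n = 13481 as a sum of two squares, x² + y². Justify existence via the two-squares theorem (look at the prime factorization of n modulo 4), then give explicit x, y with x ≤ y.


Step 1: Factor n = 13481 = 13 · 17 · 61.
Step 2: Check the mod-4 condition on each prime factor: 13 ≡ 1 (mod 4), exponent 1; 17 ≡ 1 (mod 4), exponent 1; 61 ≡ 1 (mod 4), exponent 1.
All primes ≡ 3 (mod 4) appear to even exponent (or don't appear), so by the two-squares theorem n IS expressible as a sum of two squares.
Step 3: Build a representation. Here n = 13 · 17 · 61 is a product of primes ≡ 1 (mod 4). Each prime p ≡ 1 (mod 4) is itself a sum of two squares; find a² by testing p − a² for a perfect square:
  13: 13 − 1² = 12, 13 − 2² = 9 = 3² ⇒ 13 = 2² + 3².
  17: 17 − 1² = 16 = 4² ⇒ 17 = 1² + 4².
  61: 61 − 1² = 60, 61 − 2² = 57, 61 − 3² = 52, 61 − 4² = 45, 61 − 5² = 36 = 6² ⇒ 61 = 5² + 6².
  Combine using the Brahmagupta–Fibonacci identity (a² + b²)(c² + d²) = (ac − bd)² + (ad + bc)² = (ac + bd)² + (ad − bc)²:
  13 · 17 = 221: from (2² + 3²)(1² + 4²), take (2·1 − 3·4, 2·4 + 3·1) = (2 − 12, 8 + 3) = (-10, 11); dropping signs (only squares matter) gives (10, 11); check 10² + 11² = 100 + 121 = 221 ✓.
  221 · 61 = 13481: from (10² + 11²)(5² + 6²), take (10·5 − 11·6, 10·6 + 11·5) = (50 − 66, 60 + 55) = (-16, 115); dropping signs (only squares matter) gives (16, 115); check 16² + 115² = 256 + 13225 = 13481 ✓.
Step 4: Order so x ≤ y and verify: 16² + 115² = 256 + 13225 = 13481 = n. ✓

n = 13481 = 16² + 115² (one valid representation with x ≤ y).


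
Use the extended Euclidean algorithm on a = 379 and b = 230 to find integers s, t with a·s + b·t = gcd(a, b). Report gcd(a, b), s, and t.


Euclidean algorithm on (379, 230) — divide until remainder is 0:
  379 = 1 · 230 + 149
  230 = 1 · 149 + 81
  149 = 1 · 81 + 68
  81 = 1 · 68 + 13
  68 = 5 · 13 + 3
  13 = 4 · 3 + 1
  3 = 3 · 1 + 0
gcd(379, 230) = 1.
Track Bezout coefficients alongside the remainders: start with r₀ = 379 = a·1 + b·0 (s = 1, t = 0) and r₁ = 230 = a·0 + b·1 (s = 0, t = 1); each new remainder r_{k+1} = r_{k-1} − q_k·r_k inherits s_{k+1} = s_{k-1} − q_k·s_k, t_{k+1} = t_{k-1} − q_k·t_k, so r_k = a·s_k + b·t_k at every step:
  q = 1: r = 149, s = 1 − 1·0 = 1, t = 0 − 1·1 = -1  (check: 379·1 + 230·(-1) = 149)
  q = 1: r = 81, s = 0 − 1·1 = -1, t = 1 − 1·(-1) = 2  (check: 379·(-1) + 230·2 = 81)
  q = 1: r = 68, s = 1 − 1·(-1) = 2, t = -1 − 1·2 = -3  (check: 379·2 + 230·(-3) = 68)
  q = 1: r = 13, s = -1 − 1·2 = -3, t = 2 − 1·(-3) = 5  (check: 379·(-3) + 230·5 = 13)
  q = 5: r = 3, s = 2 − 5·(-3) = 17, t = -3 − 5·5 = -28  (check: 379·17 + 230·(-28) = 3)
  q = 4: r = 1, s = -3 − 4·17 = -71, t = 5 − 4·(-28) = 117  (check: 379·(-71) + 230·117 = 1)
The row with r = 1 (the gcd) gives the Bezout coefficients s = -71, t = 117.
Result: 379 · (-71) + 230 · (117) = 1.

gcd(379, 230) = 1; s = -71, t = 117 (check: 379·(-71) + 230·117 = 1).


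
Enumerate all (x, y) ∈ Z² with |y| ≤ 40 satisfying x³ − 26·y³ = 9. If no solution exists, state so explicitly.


The equation is x³ - 26y³ = 9. For fixed y, x³ = 26·y³ + 9, so a solution requires the RHS to be a perfect cube.
Strategy: iterate y from -40 to 40, compute RHS = 26·y³ + 9, and check whether it is a (positive or negative) perfect cube.
Check small values of y:
  y = 0: RHS = 9 is not a perfect cube.
  y = 1: RHS = 35 is not a perfect cube.
  y = -1: RHS = -17 is not a perfect cube.
  y = 2: RHS = 217 is not a perfect cube.
  y = -2: RHS = -199 is not a perfect cube.
  y = 3: RHS = 711 is not a perfect cube.
  y = -3: RHS = -693 is not a perfect cube.
Continuing the search up to |y| = 40 finds no solutions either.
No (x, y) in the scanned range satisfies the equation.

No integer solutions with |y| ≤ 40.


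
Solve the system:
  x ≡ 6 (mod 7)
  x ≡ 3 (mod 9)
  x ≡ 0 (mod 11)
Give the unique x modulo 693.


Moduli 7, 9, 11 are pairwise coprime; by CRT there is a unique solution modulo M = 7 · 9 · 11 = 693.
Solve pairwise, accumulating the modulus:
  Start with x ≡ 6 (mod 7).
  Combine with x ≡ 3 (mod 9): since gcd(7, 9) = 1, we get a unique residue mod 63.
    Write x = 6 + 7·t and substitute into x ≡ 3 (mod 9): 7·t ≡ 3 − 6 = -3 (mod 9).
    Reduce coefficients mod 9: 7·t ≡ 6 (mod 9).
    The inverse of 7 mod 9 is 4 (since 7·4 = 28 = 3·9 + 1), so t ≡ 4·6 = 24 ≡ 6 (mod 9).
    Then x = 6 + 7·6 = 48, valid modulo lcm(7, 9) = 63: x ≡ 48 (mod 63).
  Combine with x ≡ 0 (mod 11): since gcd(63, 11) = 1, we get a unique residue mod 693.
    Write x = 48 + 63·t and substitute into x ≡ 0 (mod 11): 63·t ≡ 0 − 48 = -48 (mod 11).
    Reduce coefficients mod 11: 8·t ≡ 7 (mod 11).
    The inverse of 8 mod 11 is 7 (since 8·7 = 56 = 5·11 + 1), so t ≡ 7·7 = 49 ≡ 5 (mod 11).
    Then x = 48 + 63·5 = 363, valid modulo lcm(63, 11) = 693: x ≡ 363 (mod 693).
Verify: 363 mod 7 = 6 ✓, 363 mod 9 = 3 ✓, 363 mod 11 = 0 ✓.

x ≡ 363 (mod 693).


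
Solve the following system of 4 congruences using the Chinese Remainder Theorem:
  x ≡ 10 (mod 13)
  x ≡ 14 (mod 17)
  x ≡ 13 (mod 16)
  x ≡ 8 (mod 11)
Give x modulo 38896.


Product of moduli M = 13 · 17 · 16 · 11 = 38896.
Merge one congruence at a time:
  Start: x ≡ 10 (mod 13).
  Combine with x ≡ 14 (mod 17); new modulus lcm = 221.
    Write x = 10 + 13·t and substitute into x ≡ 14 (mod 17): 13·t ≡ 14 − 10 = 4 (mod 17).
    The inverse of 13 mod 17 is 4 (since 13·4 = 52 = 3·17 + 1), so t ≡ 4·4 = 16 ≡ 16 (mod 17).
    Then x = 10 + 13·16 = 218, valid modulo lcm(13, 17) = 221: x ≡ 218 (mod 221).
  Combine with x ≡ 13 (mod 16); new modulus lcm = 3536.
    Write x = 218 + 221·t and substitute into x ≡ 13 (mod 16): 221·t ≡ 13 − 218 = -205 (mod 16).
    Reduce coefficients mod 16: 13·t ≡ 3 (mod 16).
    The inverse of 13 mod 16 is 5 (since 13·5 = 65 = 4·16 + 1), so t ≡ 5·3 = 15 ≡ 15 (mod 16).
    Then x = 218 + 221·15 = 3533, valid modulo lcm(221, 16) = 3536: x ≡ 3533 (mod 3536).
  Combine with x ≡ 8 (mod 11); new modulus lcm = 38896.
    Write x = 3533 + 3536·t and substitute into x ≡ 8 (mod 11): 3536·t ≡ 8 − 3533 = -3525 (mod 11).
    Reduce coefficients mod 11: 5·t ≡ 6 (mod 11).
    The inverse of 5 mod 11 is 9 (since 5·9 = 45 = 4·11 + 1), so t ≡ 9·6 = 54 ≡ 10 (mod 11).
    Then x = 3533 + 3536·10 = 38893, valid modulo lcm(3536, 11) = 38896: x ≡ 38893 (mod 38896).
Verify against each original: 38893 mod 13 = 10, 38893 mod 17 = 14, 38893 mod 16 = 13, 38893 mod 11 = 8.

x ≡ 38893 (mod 38896).


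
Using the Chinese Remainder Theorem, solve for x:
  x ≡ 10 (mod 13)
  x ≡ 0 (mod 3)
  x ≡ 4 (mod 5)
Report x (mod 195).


Moduli 13, 3, 5 are pairwise coprime; by CRT there is a unique solution modulo M = 13 · 3 · 5 = 195.
Solve pairwise, accumulating the modulus:
  Start with x ≡ 10 (mod 13).
  Combine with x ≡ 0 (mod 3): since gcd(13, 3) = 1, we get a unique residue mod 39.
    Write x = 10 + 13·t and substitute into x ≡ 0 (mod 3): 13·t ≡ 0 − 10 = -10 (mod 3).
    Reduce coefficients mod 3: 1·t ≡ 2 (mod 3).
    So t ≡ 2 (mod 3).
    Then x = 10 + 13·2 = 36, valid modulo lcm(13, 3) = 39: x ≡ 36 (mod 39).
  Combine with x ≡ 4 (mod 5): since gcd(39, 5) = 1, we get a unique residue mod 195.
    Write x = 36 + 39·t and substitute into x ≡ 4 (mod 5): 39·t ≡ 4 − 36 = -32 (mod 5).
    Reduce coefficients mod 5: 4·t ≡ 3 (mod 5).
    The inverse of 4 mod 5 is 4 (since 4·4 = 16 = 3·5 + 1), so t ≡ 4·3 = 12 ≡ 2 (mod 5).
    Then x = 36 + 39·2 = 114, valid modulo lcm(39, 5) = 195: x ≡ 114 (mod 195).
Verify: 114 mod 13 = 10 ✓, 114 mod 3 = 0 ✓, 114 mod 5 = 4 ✓.

x ≡ 114 (mod 195).


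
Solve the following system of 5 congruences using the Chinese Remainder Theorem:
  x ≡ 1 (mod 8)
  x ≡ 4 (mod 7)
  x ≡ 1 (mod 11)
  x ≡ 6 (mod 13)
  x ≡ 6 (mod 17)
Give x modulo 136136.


Product of moduli M = 8 · 7 · 11 · 13 · 17 = 136136.
Merge one congruence at a time:
  Start: x ≡ 1 (mod 8).
  Combine with x ≡ 4 (mod 7); new modulus lcm = 56.
    Write x = 1 + 8·t and substitute into x ≡ 4 (mod 7): 8·t ≡ 4 − 1 = 3 (mod 7).
    Reduce coefficients mod 7: 1·t ≡ 3 (mod 7).
    So t ≡ 3 (mod 7).
    Then x = 1 + 8·3 = 25, valid modulo lcm(8, 7) = 56: x ≡ 25 (mod 56).
  Combine with x ≡ 1 (mod 11); new modulus lcm = 616.
    Write x = 25 + 56·t and substitute into x ≡ 1 (mod 11): 56·t ≡ 1 − 25 = -24 (mod 11).
    Reduce coefficients mod 11: 1·t ≡ 9 (mod 11).
    So t ≡ 9 (mod 11).
    Then x = 25 + 56·9 = 529, valid modulo lcm(56, 11) = 616: x ≡ 529 (mod 616).
  Combine with x ≡ 6 (mod 13); new modulus lcm = 8008.
    Write x = 529 + 616·t and substitute into x ≡ 6 (mod 13): 616·t ≡ 6 − 529 = -523 (mod 13).
    Reduce coefficients mod 13: 5·t ≡ 10 (mod 13).
    The inverse of 5 mod 13 is 8 (since 5·8 = 40 = 3·13 + 1), so t ≡ 8·10 = 80 ≡ 2 (mod 13).
    Then x = 529 + 616·2 = 1761, valid modulo lcm(616, 13) = 8008: x ≡ 1761 (mod 8008).
  Combine with x ≡ 6 (mod 17); new modulus lcm = 136136.
    Write x = 1761 + 8008·t and substitute into x ≡ 6 (mod 17): 8008·t ≡ 6 − 1761 = -1755 (mod 17).
    Reduce coefficients mod 17: 1·t ≡ 13 (mod 17).
    So t ≡ 13 (mod 17).
    Then x = 1761 + 8008·13 = 105865, valid modulo lcm(8008, 17) = 136136: x ≡ 105865 (mod 136136).
Verify against each original: 105865 mod 8 = 1, 105865 mod 7 = 4, 105865 mod 11 = 1, 105865 mod 13 = 6, 105865 mod 17 = 6.

x ≡ 105865 (mod 136136).
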